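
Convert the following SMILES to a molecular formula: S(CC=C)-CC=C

Heavy atoms from the SMILES: 6 C, 1 S.
Implicit hydrogens by atom environment:
  4 × C: 2 H each → 8
  2 × C: 1 H each → 2
  1 × S: no H
  Total hydrogens = 10.
Molecular formula: C6H10S

C6H10S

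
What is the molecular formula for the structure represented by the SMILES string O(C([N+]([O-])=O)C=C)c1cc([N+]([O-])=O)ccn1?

C8H7N3O5

Heavy atoms from the SMILES: 8 C, 3 N, 5 O.
Implicit hydrogens by atom environment:
  3 × C (aromatic): 1 H each → 3
  3 × O: no H
  2 × C: 1 H each → 2
  2 × C (aromatic): no H
  2 × N (charge +1): no H
  2 × O (charge -1): no H
  1 × C: 2 H
  1 × N (aromatic): no H
  Total hydrogens = 7.
Molecular formula: C8H7N3O5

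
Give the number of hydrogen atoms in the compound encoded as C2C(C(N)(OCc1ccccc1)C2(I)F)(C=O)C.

Hydrogens are implicit in SMILES; fill each atom to its normal valence:
  5 × C (aromatic): 1 H each → 5
  3 × C: no H
  2 × C: 2 H each → 4
  2 × O: no H
  1 × C: 3 H
  1 × C: 1 H
  1 × C (aromatic): no H
  1 × F: no H
  1 × I: no H
  1 × N: 2 H
  Total hydrogens = 15.

15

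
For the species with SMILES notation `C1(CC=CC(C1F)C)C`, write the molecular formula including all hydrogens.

C8H13F

Heavy atoms from the SMILES: 8 C, 1 F.
Implicit hydrogens by atom environment:
  5 × C: 1 H each → 5
  2 × C: 3 H each → 6
  1 × C: 2 H
  1 × F: no H
  Total hydrogens = 13.
Molecular formula: C8H13F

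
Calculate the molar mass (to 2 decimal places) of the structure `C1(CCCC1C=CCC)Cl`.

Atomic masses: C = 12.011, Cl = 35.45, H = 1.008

158.67

Molecular formula: C9H15Cl.
M = 9×12.011 + 1×35.45 + 15×1.008 = 158.67 g/mol.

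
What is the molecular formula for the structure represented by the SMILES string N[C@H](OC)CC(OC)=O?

C5H11NO3

Heavy atoms from the SMILES: 5 C, 1 N, 3 O.
Implicit hydrogens by atom environment:
  3 × O: no H
  2 × C: 3 H each → 6
  1 × C: 2 H
  1 × C: 1 H
  1 × C: no H
  1 × N: 2 H
  Total hydrogens = 11.
Molecular formula: C5H11NO3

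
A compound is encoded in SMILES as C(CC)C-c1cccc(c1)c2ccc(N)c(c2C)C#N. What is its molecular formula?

Heavy atoms from the SMILES: 18 C, 2 N.
Implicit hydrogens by atom environment:
  6 × C (aromatic): 1 H each → 6
  6 × C (aromatic): no H
  3 × C: 2 H each → 6
  2 × C: 3 H each → 6
  1 × C: no H
  1 × N: 2 H
  1 × N: no H
  Total hydrogens = 20.
Molecular formula: C18H20N2

C18H20N2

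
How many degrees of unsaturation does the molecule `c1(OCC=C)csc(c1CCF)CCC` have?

4

Molecular formula from the SMILES: C12H17FOS.
DoU = (2C + 2 + N − H − X)/2 = (2·12 + 2 + 0 − 17 − 1)/2 = 8/2 = 4.
(Structurally: 1 ring(s) + 3 π bond(s) = 4.)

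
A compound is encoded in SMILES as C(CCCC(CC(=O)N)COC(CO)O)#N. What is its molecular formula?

C10H18N2O4

Heavy atoms from the SMILES: 10 C, 2 N, 4 O.
Implicit hydrogens by atom environment:
  6 × C: 2 H each → 12
  2 × C: 1 H each → 2
  2 × C: no H
  2 × O: 1 H each → 2
  2 × O: no H
  1 × N: 2 H
  1 × N: no H
  Total hydrogens = 18.
Molecular formula: C10H18N2O4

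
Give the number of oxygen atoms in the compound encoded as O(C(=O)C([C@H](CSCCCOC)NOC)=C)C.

4

The symbol for oxygen appears 4 times in the SMILES.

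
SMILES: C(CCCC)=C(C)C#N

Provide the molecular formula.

C8H13N

Heavy atoms from the SMILES: 8 C, 1 N.
Implicit hydrogens by atom environment:
  3 × C: 2 H each → 6
  2 × C: 3 H each → 6
  2 × C: no H
  1 × C: 1 H
  1 × N: no H
  Total hydrogens = 13.
Molecular formula: C8H13N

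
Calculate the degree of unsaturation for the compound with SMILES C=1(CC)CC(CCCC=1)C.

2

Molecular formula from the SMILES: C10H18.
DoU = (2C + 2 + N − H − X)/2 = (2·10 + 2 + 0 − 18 − 0)/2 = 4/2 = 2.
(Structurally: 1 ring(s) + 1 π bond(s) = 2.)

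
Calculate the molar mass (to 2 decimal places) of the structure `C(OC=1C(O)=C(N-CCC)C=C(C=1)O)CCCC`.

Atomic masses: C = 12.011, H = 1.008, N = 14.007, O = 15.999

Molecular formula: C14H23NO3.
M = 14×12.011 + 23×1.008 + 1×14.007 + 3×15.999 = 253.34 g/mol.

253.34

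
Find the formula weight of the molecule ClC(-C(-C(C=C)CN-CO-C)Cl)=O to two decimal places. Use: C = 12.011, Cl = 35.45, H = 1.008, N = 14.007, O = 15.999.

Molecular formula: C8H13Cl2NO2.
M = 8×12.011 + 2×35.45 + 13×1.008 + 1×14.007 + 2×15.999 = 226.10 g/mol.

226.10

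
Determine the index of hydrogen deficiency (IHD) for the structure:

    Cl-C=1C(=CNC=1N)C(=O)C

4

Molecular formula from the SMILES: C6H7ClN2O.
DoU = (2C + 2 + N − H − X)/2 = (2·6 + 2 + 2 − 7 − 1)/2 = 8/2 = 4.
(Structurally: 1 ring(s) + 3 π bond(s) = 4.)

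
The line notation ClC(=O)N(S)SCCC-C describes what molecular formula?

C5H10ClNOS2

Heavy atoms from the SMILES: 5 C, 1 Cl, 1 N, 1 O, 2 S.
Implicit hydrogens by atom environment:
  3 × C: 2 H each → 6
  1 × C: 3 H
  1 × C: no H
  1 × Cl: no H
  1 × N: no H
  1 × O: no H
  1 × S: 1 H
  1 × S: no H
  Total hydrogens = 10.
Molecular formula: C5H10ClNOS2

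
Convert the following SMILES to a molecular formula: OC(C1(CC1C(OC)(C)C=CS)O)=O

C9H14O4S

Heavy atoms from the SMILES: 9 C, 4 O, 1 S.
Implicit hydrogens by atom environment:
  3 × C: 1 H each → 3
  3 × C: no H
  2 × C: 3 H each → 6
  2 × O: 1 H each → 2
  2 × O: no H
  1 × C: 2 H
  1 × S: 1 H
  Total hydrogens = 14.
Molecular formula: C9H14O4S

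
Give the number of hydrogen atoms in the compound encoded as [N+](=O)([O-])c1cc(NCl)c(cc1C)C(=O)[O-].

6

Hydrogens are implicit in SMILES; fill each atom to its normal valence:
  4 × C (aromatic): no H
  2 × C (aromatic): 1 H each → 2
  2 × O: no H
  2 × O (charge -1): no H
  1 × C: 3 H
  1 × C: no H
  1 × Cl: no H
  1 × N: 1 H
  1 × N (charge +1): no H
  Total hydrogens = 6.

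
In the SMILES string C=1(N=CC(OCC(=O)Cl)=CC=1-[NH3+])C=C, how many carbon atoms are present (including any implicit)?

The symbol for carbon appears 9 times in the SMILES. (Cl is a single chlorine, not C + l.)

9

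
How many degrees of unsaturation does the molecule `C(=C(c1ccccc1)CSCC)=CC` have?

Molecular formula from the SMILES: C13H16S.
DoU = (2C + 2 + N − H − X)/2 = (2·13 + 2 + 0 − 16 − 0)/2 = 12/2 = 6.
(Structurally: 1 ring(s) + 5 π bond(s) = 6.)

6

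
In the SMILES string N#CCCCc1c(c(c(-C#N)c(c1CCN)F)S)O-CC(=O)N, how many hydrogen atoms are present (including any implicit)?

Hydrogens are implicit in SMILES; fill each atom to its normal valence:
  6 × C: 2 H each → 12
  6 × C (aromatic): no H
  3 × C: no H
  2 × N: 2 H each → 4
  2 × N: no H
  2 × O: no H
  1 × F: no H
  1 × S: 1 H
  Total hydrogens = 17.

17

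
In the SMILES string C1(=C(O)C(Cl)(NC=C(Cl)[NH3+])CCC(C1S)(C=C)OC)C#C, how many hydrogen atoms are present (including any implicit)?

19

Hydrogens are implicit in SMILES; fill each atom to its normal valence:
  6 × C: no H
  4 × C: 1 H each → 4
  3 × C: 2 H each → 6
  2 × Cl: no H
  1 × C: 3 H
  1 × N (charge +1): 3 H
  1 × N: 1 H
  1 × O: 1 H
  1 × O: no H
  1 × S: 1 H
  Total hydrogens = 19.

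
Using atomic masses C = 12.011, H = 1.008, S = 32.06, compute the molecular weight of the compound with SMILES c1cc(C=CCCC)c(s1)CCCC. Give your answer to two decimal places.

Molecular formula: C13H20S.
M = 13×12.011 + 20×1.008 + 1×32.06 = 208.36 g/mol.

208.36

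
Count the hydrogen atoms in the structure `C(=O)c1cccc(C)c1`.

Hydrogens are implicit in SMILES; fill each atom to its normal valence:
  4 × C (aromatic): 1 H each → 4
  2 × C (aromatic): no H
  1 × C: 3 H
  1 × C: 1 H
  1 × O: no H
  Total hydrogens = 8.

8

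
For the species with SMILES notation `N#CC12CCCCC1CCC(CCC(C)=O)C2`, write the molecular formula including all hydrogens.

C15H23NO

Heavy atoms from the SMILES: 15 C, 1 N, 1 O.
Implicit hydrogens by atom environment:
  9 × C: 2 H each → 18
  3 × C: no H
  2 × C: 1 H each → 2
  1 × C: 3 H
  1 × N: no H
  1 × O: no H
  Total hydrogens = 23.
Molecular formula: C15H23NO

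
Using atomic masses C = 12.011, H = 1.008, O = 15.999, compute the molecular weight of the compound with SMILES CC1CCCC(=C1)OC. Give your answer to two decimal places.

Molecular formula: C8H14O.
M = 8×12.011 + 14×1.008 + 1×15.999 = 126.20 g/mol.

126.20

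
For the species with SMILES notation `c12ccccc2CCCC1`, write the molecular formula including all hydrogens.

Heavy atoms from the SMILES: 10 C.
Implicit hydrogens by atom environment:
  4 × C: 2 H each → 8
  4 × C (aromatic): 1 H each → 4
  2 × C (aromatic): no H
  Total hydrogens = 12.
Molecular formula: C10H12

C10H12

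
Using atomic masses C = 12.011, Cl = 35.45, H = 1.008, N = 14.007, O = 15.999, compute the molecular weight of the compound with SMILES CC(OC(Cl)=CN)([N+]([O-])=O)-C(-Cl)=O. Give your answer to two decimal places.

Molecular formula: C5H6Cl2N2O4.
M = 5×12.011 + 2×35.45 + 6×1.008 + 2×14.007 + 4×15.999 = 229.01 g/mol.

229.01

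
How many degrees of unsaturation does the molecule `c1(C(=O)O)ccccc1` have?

Molecular formula from the SMILES: C7H6O2.
DoU = (2C + 2 + N − H − X)/2 = (2·7 + 2 + 0 − 6 − 0)/2 = 10/2 = 5.
(Structurally: 1 ring(s) + 4 π bond(s) = 5.)

5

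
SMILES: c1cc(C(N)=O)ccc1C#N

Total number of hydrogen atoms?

6

Hydrogens are implicit in SMILES; fill each atom to its normal valence:
  4 × C (aromatic): 1 H each → 4
  2 × C (aromatic): no H
  2 × C: no H
  1 × N: 2 H
  1 × N: no H
  1 × O: no H
  Total hydrogens = 6.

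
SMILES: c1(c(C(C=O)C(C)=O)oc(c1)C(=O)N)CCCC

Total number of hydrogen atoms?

Hydrogens are implicit in SMILES; fill each atom to its normal valence:
  3 × C: 2 H each → 6
  3 × C (aromatic): no H
  3 × O: no H
  2 × C: 3 H each → 6
  2 × C: 1 H each → 2
  2 × C: no H
  1 × C (aromatic): 1 H
  1 × N: 2 H
  1 × O (aromatic): no H
  Total hydrogens = 17.

17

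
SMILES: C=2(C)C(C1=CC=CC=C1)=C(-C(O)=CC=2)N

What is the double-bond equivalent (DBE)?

8

Molecular formula from the SMILES: C13H13NO.
DoU = (2C + 2 + N − H − X)/2 = (2·13 + 2 + 1 − 13 − 0)/2 = 16/2 = 8.
(Structurally: 2 ring(s) + 6 π bond(s) = 8.)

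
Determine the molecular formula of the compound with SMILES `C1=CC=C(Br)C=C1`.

Heavy atoms from the SMILES: 1 Br, 6 C.
Implicit hydrogens by atom environment:
  5 × C (aromatic): 1 H each → 5
  1 × Br: no H
  1 × C (aromatic): no H
  Total hydrogens = 5.
Molecular formula: C6H5Br

C6H5Br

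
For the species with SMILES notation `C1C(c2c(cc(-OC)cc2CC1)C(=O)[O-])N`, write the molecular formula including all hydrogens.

C12H14NO3-

Heavy atoms from the SMILES: 12 C, 1 N, 3 O.
Implicit hydrogens by atom environment:
  4 × C (aromatic): no H
  3 × C: 2 H each → 6
  2 × C (aromatic): 1 H each → 2
  2 × O: no H
  1 × C: 3 H
  1 × C: 1 H
  1 × C: no H
  1 × N: 2 H
  1 × O (charge -1): no H
  Total hydrogens = 14.
Net charge -1.
Molecular formula: C12H14NO3-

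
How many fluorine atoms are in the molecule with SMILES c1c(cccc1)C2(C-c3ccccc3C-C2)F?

1

The symbol for fluorine appears 1 time in the SMILES.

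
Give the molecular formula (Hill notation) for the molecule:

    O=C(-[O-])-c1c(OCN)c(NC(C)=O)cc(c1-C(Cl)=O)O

C11H10ClN2O6-

Heavy atoms from the SMILES: 11 C, 1 Cl, 2 N, 6 O.
Implicit hydrogens by atom environment:
  5 × C (aromatic): no H
  4 × O: no H
  3 × C: no H
  1 × C: 3 H
  1 × C: 2 H
  1 × C (aromatic): 1 H
  1 × Cl: no H
  1 × N: 2 H
  1 × N: 1 H
  1 × O: 1 H
  1 × O (charge -1): no H
  Total hydrogens = 10.
Net charge -1.
Molecular formula: C11H10ClN2O6-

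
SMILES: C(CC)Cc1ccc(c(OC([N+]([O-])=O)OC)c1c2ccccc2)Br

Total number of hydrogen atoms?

Hydrogens are implicit in SMILES; fill each atom to its normal valence:
  7 × C (aromatic): 1 H each → 7
  5 × C (aromatic): no H
  3 × C: 2 H each → 6
  3 × O: no H
  2 × C: 3 H each → 6
  1 × Br: no H
  1 × C: 1 H
  1 × N (charge +1): no H
  1 × O (charge -1): no H
  Total hydrogens = 20.

20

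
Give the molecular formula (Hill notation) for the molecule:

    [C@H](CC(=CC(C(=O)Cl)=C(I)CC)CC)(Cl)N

Heavy atoms from the SMILES: 11 C, 2 Cl, 1 I, 1 N, 1 O.
Implicit hydrogens by atom environment:
  4 × C: no H
  3 × C: 2 H each → 6
  2 × C: 3 H each → 6
  2 × C: 1 H each → 2
  2 × Cl: no H
  1 × I: no H
  1 × N: 2 H
  1 × O: no H
  Total hydrogens = 16.
Molecular formula: C11H16Cl2INO

C11H16Cl2INO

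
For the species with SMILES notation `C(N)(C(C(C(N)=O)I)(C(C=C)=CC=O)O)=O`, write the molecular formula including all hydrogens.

C9H11IN2O4

Heavy atoms from the SMILES: 9 C, 1 I, 2 N, 4 O.
Implicit hydrogens by atom environment:
  4 × C: 1 H each → 4
  4 × C: no H
  3 × O: no H
  2 × N: 2 H each → 4
  1 × C: 2 H
  1 × I: no H
  1 × O: 1 H
  Total hydrogens = 11.
Molecular formula: C9H11IN2O4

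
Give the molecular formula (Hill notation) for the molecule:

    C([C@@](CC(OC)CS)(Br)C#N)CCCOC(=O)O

C11H18BrNO4S

Heavy atoms from the SMILES: 1 Br, 11 C, 1 N, 4 O, 1 S.
Implicit hydrogens by atom environment:
  6 × C: 2 H each → 12
  3 × C: no H
  3 × O: no H
  1 × Br: no H
  1 × C: 3 H
  1 × C: 1 H
  1 × N: no H
  1 × O: 1 H
  1 × S: 1 H
  Total hydrogens = 18.
Molecular formula: C11H18BrNO4S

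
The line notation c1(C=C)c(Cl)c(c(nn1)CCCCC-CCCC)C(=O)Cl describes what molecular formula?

C16H22Cl2N2O

Heavy atoms from the SMILES: 16 C, 2 Cl, 2 N, 1 O.
Implicit hydrogens by atom environment:
  9 × C: 2 H each → 18
  4 × C (aromatic): no H
  2 × Cl: no H
  2 × N (aromatic): no H
  1 × C: 3 H
  1 × C: 1 H
  1 × C: no H
  1 × O: no H
  Total hydrogens = 22.
Molecular formula: C16H22Cl2N2O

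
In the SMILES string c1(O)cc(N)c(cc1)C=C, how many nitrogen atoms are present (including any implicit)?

The symbol for nitrogen appears 1 time in the SMILES.

1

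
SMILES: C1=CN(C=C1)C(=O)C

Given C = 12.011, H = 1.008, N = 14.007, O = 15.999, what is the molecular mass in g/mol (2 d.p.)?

109.13

Molecular formula: C6H7NO.
M = 6×12.011 + 7×1.008 + 1×14.007 + 1×15.999 = 109.13 g/mol.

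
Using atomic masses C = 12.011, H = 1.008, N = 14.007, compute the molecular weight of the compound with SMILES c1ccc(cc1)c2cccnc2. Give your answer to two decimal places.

155.20

Molecular formula: C11H9N.
M = 11×12.011 + 9×1.008 + 1×14.007 = 155.20 g/mol.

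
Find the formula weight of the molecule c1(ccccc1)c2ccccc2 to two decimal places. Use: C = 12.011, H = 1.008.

Molecular formula: C12H10.
M = 12×12.011 + 10×1.008 = 154.21 g/mol.

154.21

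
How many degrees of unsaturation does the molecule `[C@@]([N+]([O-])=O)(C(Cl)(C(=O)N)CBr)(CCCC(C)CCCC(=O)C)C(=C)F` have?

4

Molecular formula from the SMILES: C16H25BrClFN2O4.
DoU = (2C + 2 + N − H − X)/2 = (2·16 + 2 + 2 − 25 − 3)/2 = 8/2 = 4.
(Structurally: 0 ring(s) + 4 π bond(s) = 4.)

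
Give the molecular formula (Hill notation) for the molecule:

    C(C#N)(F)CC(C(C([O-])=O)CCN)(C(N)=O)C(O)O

Heavy atoms from the SMILES: 10 C, 1 F, 3 N, 5 O.
Implicit hydrogens by atom environment:
  4 × C: no H
  3 × C: 2 H each → 6
  3 × C: 1 H each → 3
  2 × N: 2 H each → 4
  2 × O: 1 H each → 2
  2 × O: no H
  1 × F: no H
  1 × N: no H
  1 × O (charge -1): no H
  Total hydrogens = 15.
Net charge -1.
Molecular formula: C10H15FN3O5-

C10H15FN3O5-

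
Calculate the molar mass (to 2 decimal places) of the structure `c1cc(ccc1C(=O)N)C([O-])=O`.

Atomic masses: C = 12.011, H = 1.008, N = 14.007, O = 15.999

164.14

Molecular formula: C8H6NO3-.
M = 8×12.011 + 6×1.008 + 1×14.007 + 3×15.999 = 164.14 g/mol.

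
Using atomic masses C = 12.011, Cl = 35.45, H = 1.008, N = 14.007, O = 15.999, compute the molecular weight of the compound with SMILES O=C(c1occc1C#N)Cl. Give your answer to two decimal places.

Molecular formula: C6H2ClNO2.
M = 6×12.011 + 1×35.45 + 2×1.008 + 1×14.007 + 2×15.999 = 155.54 g/mol.

155.54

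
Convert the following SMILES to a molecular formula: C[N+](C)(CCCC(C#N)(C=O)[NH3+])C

[C9H19N3O]2+

Heavy atoms from the SMILES: 9 C, 3 N, 1 O.
Implicit hydrogens by atom environment:
  3 × C: 3 H each → 9
  3 × C: 2 H each → 6
  2 × C: no H
  1 × C: 1 H
  1 × N (charge +1): 3 H
  1 × N: no H
  1 × N (charge +1): no H
  1 × O: no H
  Total hydrogens = 19.
Net charge +2.
Molecular formula: [C9H19N3O]2+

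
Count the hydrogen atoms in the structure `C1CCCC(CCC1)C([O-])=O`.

15

Hydrogens are implicit in SMILES; fill each atom to its normal valence:
  7 × C: 2 H each → 14
  1 × C: 1 H
  1 × C: no H
  1 × O: no H
  1 × O (charge -1): no H
  Total hydrogens = 15.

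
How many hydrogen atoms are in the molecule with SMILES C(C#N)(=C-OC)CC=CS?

Hydrogens are implicit in SMILES; fill each atom to its normal valence:
  3 × C: 1 H each → 3
  2 × C: no H
  1 × C: 3 H
  1 × C: 2 H
  1 × N: no H
  1 × O: no H
  1 × S: 1 H
  Total hydrogens = 9.

9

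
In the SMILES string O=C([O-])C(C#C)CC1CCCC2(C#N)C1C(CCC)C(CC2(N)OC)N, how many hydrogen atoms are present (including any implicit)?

Hydrogens are implicit in SMILES; fill each atom to its normal valence:
  7 × C: 2 H each → 14
  6 × C: 1 H each → 6
  5 × C: no H
  2 × C: 3 H each → 6
  2 × N: 2 H each → 4
  2 × O: no H
  1 × N: no H
  1 × O (charge -1): no H
  Total hydrogens = 30.

30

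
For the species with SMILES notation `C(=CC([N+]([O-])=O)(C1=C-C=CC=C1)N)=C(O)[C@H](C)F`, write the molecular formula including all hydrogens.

C12H13FN2O3

Heavy atoms from the SMILES: 12 C, 1 F, 2 N, 3 O.
Implicit hydrogens by atom environment:
  5 × C (aromatic): 1 H each → 5
  3 × C: no H
  2 × C: 1 H each → 2
  1 × C: 3 H
  1 × C (aromatic): no H
  1 × F: no H
  1 × N: 2 H
  1 × N (charge +1): no H
  1 × O: 1 H
  1 × O: no H
  1 × O (charge -1): no H
  Total hydrogens = 13.
Molecular formula: C12H13FN2O3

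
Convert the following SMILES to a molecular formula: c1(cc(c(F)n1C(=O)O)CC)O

C7H8FNO3

Heavy atoms from the SMILES: 7 C, 1 F, 1 N, 3 O.
Implicit hydrogens by atom environment:
  3 × C (aromatic): no H
  2 × O: 1 H each → 2
  1 × C: 3 H
  1 × C: 2 H
  1 × C (aromatic): 1 H
  1 × C: no H
  1 × F: no H
  1 × N (aromatic): no H
  1 × O: no H
  Total hydrogens = 8.
Molecular formula: C7H8FNO3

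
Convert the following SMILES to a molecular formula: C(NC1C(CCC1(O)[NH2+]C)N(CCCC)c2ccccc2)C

Heavy atoms from the SMILES: 18 C, 3 N, 1 O.
Implicit hydrogens by atom environment:
  6 × C: 2 H each → 12
  5 × C (aromatic): 1 H each → 5
  3 × C: 3 H each → 9
  2 × C: 1 H each → 2
  1 × C: no H
  1 × C (aromatic): no H
  1 × N (charge +1): 2 H
  1 × N: 1 H
  1 × N: no H
  1 × O: 1 H
  Total hydrogens = 32.
Net charge +1.
Molecular formula: C18H32N3O+

C18H32N3O+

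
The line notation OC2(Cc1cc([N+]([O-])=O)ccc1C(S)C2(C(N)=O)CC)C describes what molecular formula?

Heavy atoms from the SMILES: 14 C, 2 N, 4 O, 1 S.
Implicit hydrogens by atom environment:
  3 × C (aromatic): 1 H each → 3
  3 × C (aromatic): no H
  3 × C: no H
  2 × C: 3 H each → 6
  2 × C: 2 H each → 4
  2 × O: no H
  1 × C: 1 H
  1 × N: 2 H
  1 × N (charge +1): no H
  1 × O: 1 H
  1 × O (charge -1): no H
  1 × S: 1 H
  Total hydrogens = 18.
Molecular formula: C14H18N2O4S

C14H18N2O4S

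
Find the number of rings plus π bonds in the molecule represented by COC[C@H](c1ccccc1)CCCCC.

Molecular formula from the SMILES: C14H22O.
DoU = (2C + 2 + N − H − X)/2 = (2·14 + 2 + 0 − 22 − 0)/2 = 8/2 = 4.
(Structurally: 1 ring(s) + 3 π bond(s) = 4.)

4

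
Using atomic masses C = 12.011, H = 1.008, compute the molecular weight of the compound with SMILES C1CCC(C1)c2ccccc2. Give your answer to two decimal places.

146.23

Molecular formula: C11H14.
M = 11×12.011 + 14×1.008 = 146.23 g/mol.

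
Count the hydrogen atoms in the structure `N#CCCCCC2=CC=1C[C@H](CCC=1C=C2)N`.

20

Hydrogens are implicit in SMILES; fill each atom to its normal valence:
  7 × C: 2 H each → 14
  3 × C (aromatic): 1 H each → 3
  3 × C (aromatic): no H
  1 × C: 1 H
  1 × C: no H
  1 × N: 2 H
  1 × N: no H
  Total hydrogens = 20.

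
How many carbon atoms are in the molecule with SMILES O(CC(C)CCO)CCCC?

9

The symbol for carbon appears 9 times in the SMILES.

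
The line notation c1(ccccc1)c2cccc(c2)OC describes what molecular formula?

C13H12O

Heavy atoms from the SMILES: 13 C, 1 O.
Implicit hydrogens by atom environment:
  9 × C (aromatic): 1 H each → 9
  3 × C (aromatic): no H
  1 × C: 3 H
  1 × O: no H
  Total hydrogens = 12.
Molecular formula: C13H12O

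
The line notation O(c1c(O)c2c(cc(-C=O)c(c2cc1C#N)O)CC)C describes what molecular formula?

Heavy atoms from the SMILES: 15 C, 1 N, 4 O.
Implicit hydrogens by atom environment:
  8 × C (aromatic): no H
  2 × C: 3 H each → 6
  2 × C (aromatic): 1 H each → 2
  2 × O: 1 H each → 2
  2 × O: no H
  1 × C: 2 H
  1 × C: 1 H
  1 × C: no H
  1 × N: no H
  Total hydrogens = 13.
Molecular formula: C15H13NO4

C15H13NO4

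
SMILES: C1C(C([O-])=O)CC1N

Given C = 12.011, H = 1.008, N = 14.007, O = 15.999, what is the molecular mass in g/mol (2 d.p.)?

Molecular formula: C5H8NO2-.
M = 5×12.011 + 8×1.008 + 1×14.007 + 2×15.999 = 114.12 g/mol.

114.12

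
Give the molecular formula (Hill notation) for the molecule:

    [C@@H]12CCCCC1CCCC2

C10H18

Heavy atoms from the SMILES: 10 C.
Implicit hydrogens by atom environment:
  8 × C: 2 H each → 16
  2 × C: 1 H each → 2
  Total hydrogens = 18.
Molecular formula: C10H18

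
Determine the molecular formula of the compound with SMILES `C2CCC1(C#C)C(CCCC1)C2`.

C12H18

Heavy atoms from the SMILES: 12 C.
Implicit hydrogens by atom environment:
  8 × C: 2 H each → 16
  2 × C: 1 H each → 2
  2 × C: no H
  Total hydrogens = 18.
Molecular formula: C12H18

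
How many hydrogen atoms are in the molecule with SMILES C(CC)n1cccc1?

11

Hydrogens are implicit in SMILES; fill each atom to its normal valence:
  4 × C (aromatic): 1 H each → 4
  2 × C: 2 H each → 4
  1 × C: 3 H
  1 × N (aromatic): no H
  Total hydrogens = 11.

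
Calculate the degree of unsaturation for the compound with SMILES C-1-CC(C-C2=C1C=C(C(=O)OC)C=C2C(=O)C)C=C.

Molecular formula from the SMILES: C16H18O3.
DoU = (2C + 2 + N − H − X)/2 = (2·16 + 2 + 0 − 18 − 0)/2 = 16/2 = 8.
(Structurally: 2 ring(s) + 6 π bond(s) = 8.)

8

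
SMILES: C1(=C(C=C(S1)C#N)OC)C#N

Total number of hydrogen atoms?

Hydrogens are implicit in SMILES; fill each atom to its normal valence:
  3 × C (aromatic): no H
  2 × C: no H
  2 × N: no H
  1 × C: 3 H
  1 × C (aromatic): 1 H
  1 × O: no H
  1 × S (aromatic): no H
  Total hydrogens = 4.

4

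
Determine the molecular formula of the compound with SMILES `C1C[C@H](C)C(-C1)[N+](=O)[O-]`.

C6H11NO2

Heavy atoms from the SMILES: 6 C, 1 N, 2 O.
Implicit hydrogens by atom environment:
  3 × C: 2 H each → 6
  2 × C: 1 H each → 2
  1 × C: 3 H
  1 × N (charge +1): no H
  1 × O: no H
  1 × O (charge -1): no H
  Total hydrogens = 11.
Molecular formula: C6H11NO2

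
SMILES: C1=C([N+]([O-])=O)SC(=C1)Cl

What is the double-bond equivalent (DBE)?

Molecular formula from the SMILES: C4H2ClNO2S.
DoU = (2C + 2 + N − H − X)/2 = (2·4 + 2 + 1 − 2 − 1)/2 = 8/2 = 4.
(Structurally: 1 ring(s) + 3 π bond(s) = 4.)

4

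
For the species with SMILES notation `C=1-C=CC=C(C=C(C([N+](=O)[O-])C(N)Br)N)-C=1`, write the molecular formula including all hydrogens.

Heavy atoms from the SMILES: 1 Br, 10 C, 3 N, 2 O.
Implicit hydrogens by atom environment:
  5 × C (aromatic): 1 H each → 5
  3 × C: 1 H each → 3
  2 × N: 2 H each → 4
  1 × Br: no H
  1 × C: no H
  1 × C (aromatic): no H
  1 × N (charge +1): no H
  1 × O: no H
  1 × O (charge -1): no H
  Total hydrogens = 12.
Molecular formula: C10H12BrN3O2

C10H12BrN3O2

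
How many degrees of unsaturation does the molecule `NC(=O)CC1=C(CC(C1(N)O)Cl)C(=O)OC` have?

Molecular formula from the SMILES: C9H13ClN2O4.
DoU = (2C + 2 + N − H − X)/2 = (2·9 + 2 + 2 − 13 − 1)/2 = 8/2 = 4.
(Structurally: 1 ring(s) + 3 π bond(s) = 4.)

4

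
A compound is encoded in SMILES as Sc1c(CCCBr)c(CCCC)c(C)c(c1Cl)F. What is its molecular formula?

C14H19BrClFS

Heavy atoms from the SMILES: 1 Br, 14 C, 1 Cl, 1 F, 1 S.
Implicit hydrogens by atom environment:
  6 × C: 2 H each → 12
  6 × C (aromatic): no H
  2 × C: 3 H each → 6
  1 × Br: no H
  1 × Cl: no H
  1 × F: no H
  1 × S: 1 H
  Total hydrogens = 19.
Molecular formula: C14H19BrClFS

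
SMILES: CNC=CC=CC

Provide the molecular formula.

Heavy atoms from the SMILES: 6 C, 1 N.
Implicit hydrogens by atom environment:
  4 × C: 1 H each → 4
  2 × C: 3 H each → 6
  1 × N: 1 H
  Total hydrogens = 11.
Molecular formula: C6H11N

C6H11N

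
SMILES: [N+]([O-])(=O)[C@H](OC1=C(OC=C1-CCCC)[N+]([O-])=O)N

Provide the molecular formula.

C9H13N3O6

Heavy atoms from the SMILES: 9 C, 3 N, 6 O.
Implicit hydrogens by atom environment:
  3 × C: 2 H each → 6
  3 × C (aromatic): no H
  3 × O: no H
  2 × N (charge +1): no H
  2 × O (charge -1): no H
  1 × C: 3 H
  1 × C (aromatic): 1 H
  1 × C: 1 H
  1 × N: 2 H
  1 × O (aromatic): no H
  Total hydrogens = 13.
Molecular formula: C9H13N3O6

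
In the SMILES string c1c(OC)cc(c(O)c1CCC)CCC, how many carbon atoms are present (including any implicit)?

13

The symbol for carbon appears 13 times in the SMILES. Lowercase c denotes aromatic carbon and counts toward C.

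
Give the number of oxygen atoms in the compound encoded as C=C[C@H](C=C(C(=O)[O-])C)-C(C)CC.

The symbol for oxygen appears 2 times in the SMILES.

2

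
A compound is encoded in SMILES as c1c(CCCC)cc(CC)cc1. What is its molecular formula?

Heavy atoms from the SMILES: 12 C.
Implicit hydrogens by atom environment:
  4 × C: 2 H each → 8
  4 × C (aromatic): 1 H each → 4
  2 × C: 3 H each → 6
  2 × C (aromatic): no H
  Total hydrogens = 18.
Molecular formula: C12H18

C12H18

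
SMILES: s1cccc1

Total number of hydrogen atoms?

4

Hydrogens are implicit in SMILES; fill each atom to its normal valence:
  4 × C (aromatic): 1 H each → 4
  1 × S (aromatic): no H
  Total hydrogens = 4.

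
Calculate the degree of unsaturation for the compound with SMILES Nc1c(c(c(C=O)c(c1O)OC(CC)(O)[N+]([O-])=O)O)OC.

Molecular formula from the SMILES: C11H14N2O8.
DoU = (2C + 2 + N − H − X)/2 = (2·11 + 2 + 2 − 14 − 0)/2 = 12/2 = 6.
(Structurally: 1 ring(s) + 5 π bond(s) = 6.)

6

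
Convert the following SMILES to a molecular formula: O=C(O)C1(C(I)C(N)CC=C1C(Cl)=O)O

Heavy atoms from the SMILES: 8 C, 1 Cl, 1 I, 1 N, 4 O.
Implicit hydrogens by atom environment:
  4 × C: no H
  3 × C: 1 H each → 3
  2 × O: 1 H each → 2
  2 × O: no H
  1 × C: 2 H
  1 × Cl: no H
  1 × I: no H
  1 × N: 2 H
  Total hydrogens = 9.
Molecular formula: C8H9ClINO4

C8H9ClINO4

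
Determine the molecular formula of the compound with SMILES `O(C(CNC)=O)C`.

Heavy atoms from the SMILES: 4 C, 1 N, 2 O.
Implicit hydrogens by atom environment:
  2 × C: 3 H each → 6
  2 × O: no H
  1 × C: 2 H
  1 × C: no H
  1 × N: 1 H
  Total hydrogens = 9.
Molecular formula: C4H9NO2

C4H9NO2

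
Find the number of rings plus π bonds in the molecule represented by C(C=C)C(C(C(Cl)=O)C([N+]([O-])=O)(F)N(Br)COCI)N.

3

Molecular formula from the SMILES: C9H13BrClFIN3O4.
DoU = (2C + 2 + N − H − X)/2 = (2·9 + 2 + 3 − 13 − 4)/2 = 6/2 = 3.
(Structurally: 0 ring(s) + 3 π bond(s) = 3.)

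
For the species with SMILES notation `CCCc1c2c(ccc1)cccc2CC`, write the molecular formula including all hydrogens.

Heavy atoms from the SMILES: 15 C.
Implicit hydrogens by atom environment:
  6 × C (aromatic): 1 H each → 6
  4 × C (aromatic): no H
  3 × C: 2 H each → 6
  2 × C: 3 H each → 6
  Total hydrogens = 18.
Molecular formula: C15H18

C15H18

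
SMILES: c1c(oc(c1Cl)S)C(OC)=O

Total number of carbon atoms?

The symbol for carbon appears 6 times in the SMILES. Lowercase c denotes aromatic carbon and counts toward C.

6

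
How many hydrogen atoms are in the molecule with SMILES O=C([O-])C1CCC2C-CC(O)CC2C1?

Hydrogens are implicit in SMILES; fill each atom to its normal valence:
  6 × C: 2 H each → 12
  4 × C: 1 H each → 4
  1 × C: no H
  1 × O: 1 H
  1 × O: no H
  1 × O (charge -1): no H
  Total hydrogens = 17.

17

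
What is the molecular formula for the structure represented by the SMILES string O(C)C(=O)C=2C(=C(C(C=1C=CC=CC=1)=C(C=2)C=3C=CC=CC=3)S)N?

Heavy atoms from the SMILES: 20 C, 1 N, 2 O, 1 S.
Implicit hydrogens by atom environment:
  11 × C (aromatic): 1 H each → 11
  7 × C (aromatic): no H
  2 × O: no H
  1 × C: 3 H
  1 × C: no H
  1 × N: 2 H
  1 × S: 1 H
  Total hydrogens = 17.
Molecular formula: C20H17NO2S

C20H17NO2S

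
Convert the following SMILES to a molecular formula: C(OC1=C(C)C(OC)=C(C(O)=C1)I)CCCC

C13H19IO3

Heavy atoms from the SMILES: 13 C, 1 I, 3 O.
Implicit hydrogens by atom environment:
  5 × C (aromatic): no H
  4 × C: 2 H each → 8
  3 × C: 3 H each → 9
  2 × O: no H
  1 × C (aromatic): 1 H
  1 × I: no H
  1 × O: 1 H
  Total hydrogens = 19.
Molecular formula: C13H19IO3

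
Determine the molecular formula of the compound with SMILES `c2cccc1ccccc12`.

Heavy atoms from the SMILES: 10 C.
Implicit hydrogens by atom environment:
  8 × C (aromatic): 1 H each → 8
  2 × C (aromatic): no H
  Total hydrogens = 8.
Molecular formula: C10H8

C10H8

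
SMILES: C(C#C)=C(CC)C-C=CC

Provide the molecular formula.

C10H14

Heavy atoms from the SMILES: 10 C.
Implicit hydrogens by atom environment:
  4 × C: 1 H each → 4
  2 × C: 3 H each → 6
  2 × C: 2 H each → 4
  2 × C: no H
  Total hydrogens = 14.
Molecular formula: C10H14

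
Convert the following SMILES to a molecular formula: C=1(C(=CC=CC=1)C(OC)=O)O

C8H8O3

Heavy atoms from the SMILES: 8 C, 3 O.
Implicit hydrogens by atom environment:
  4 × C (aromatic): 1 H each → 4
  2 × C (aromatic): no H
  2 × O: no H
  1 × C: 3 H
  1 × C: no H
  1 × O: 1 H
  Total hydrogens = 8.
Molecular formula: C8H8O3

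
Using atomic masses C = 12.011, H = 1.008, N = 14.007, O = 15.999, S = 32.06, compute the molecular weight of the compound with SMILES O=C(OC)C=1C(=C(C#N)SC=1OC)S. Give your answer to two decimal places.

229.27

Molecular formula: C8H7NO3S2.
M = 8×12.011 + 7×1.008 + 1×14.007 + 3×15.999 + 2×32.06 = 229.27 g/mol.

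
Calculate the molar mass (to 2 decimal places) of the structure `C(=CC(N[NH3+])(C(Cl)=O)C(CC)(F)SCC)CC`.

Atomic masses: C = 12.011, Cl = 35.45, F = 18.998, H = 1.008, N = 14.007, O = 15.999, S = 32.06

283.81

Molecular formula: C11H21ClFN2OS+.
M = 11×12.011 + 1×35.45 + 1×18.998 + 21×1.008 + 2×14.007 + 1×15.999 + 1×32.06 = 283.81 g/mol.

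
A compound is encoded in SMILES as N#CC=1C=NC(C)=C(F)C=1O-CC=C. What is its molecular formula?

Heavy atoms from the SMILES: 10 C, 1 F, 2 N, 1 O.
Implicit hydrogens by atom environment:
  4 × C (aromatic): no H
  2 × C: 2 H each → 4
  1 × C: 3 H
  1 × C (aromatic): 1 H
  1 × C: 1 H
  1 × C: no H
  1 × F: no H
  1 × N (aromatic): no H
  1 × N: no H
  1 × O: no H
  Total hydrogens = 9.
Molecular formula: C10H9FN2O

C10H9FN2O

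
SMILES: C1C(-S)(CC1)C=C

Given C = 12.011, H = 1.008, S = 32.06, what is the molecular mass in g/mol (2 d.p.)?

Molecular formula: C6H10S.
M = 6×12.011 + 10×1.008 + 1×32.06 = 114.21 g/mol.

114.21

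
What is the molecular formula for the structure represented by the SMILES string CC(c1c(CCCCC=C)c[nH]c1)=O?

Heavy atoms from the SMILES: 12 C, 1 N, 1 O.
Implicit hydrogens by atom environment:
  5 × C: 2 H each → 10
  2 × C (aromatic): 1 H each → 2
  2 × C (aromatic): no H
  1 × C: 3 H
  1 × C: 1 H
  1 × C: no H
  1 × N (aromatic): 1 H
  1 × O: no H
  Total hydrogens = 17.
Molecular formula: C12H17NO

C12H17NO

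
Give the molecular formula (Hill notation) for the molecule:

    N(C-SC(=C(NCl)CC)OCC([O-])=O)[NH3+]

Heavy atoms from the SMILES: 7 C, 1 Cl, 3 N, 3 O, 1 S.
Implicit hydrogens by atom environment:
  3 × C: 2 H each → 6
  3 × C: no H
  2 × N: 1 H each → 2
  2 × O: no H
  1 × C: 3 H
  1 × Cl: no H
  1 × N (charge +1): 3 H
  1 × O (charge -1): no H
  1 × S: no H
  Total hydrogens = 14.
Molecular formula: C7H14ClN3O3S

C7H14ClN3O3S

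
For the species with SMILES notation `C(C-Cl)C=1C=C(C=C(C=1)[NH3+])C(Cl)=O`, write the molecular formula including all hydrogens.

Heavy atoms from the SMILES: 9 C, 2 Cl, 1 N, 1 O.
Implicit hydrogens by atom environment:
  3 × C (aromatic): 1 H each → 3
  3 × C (aromatic): no H
  2 × C: 2 H each → 4
  2 × Cl: no H
  1 × C: no H
  1 × N (charge +1): 3 H
  1 × O: no H
  Total hydrogens = 10.
Net charge +1.
Molecular formula: C9H10Cl2NO+

C9H10Cl2NO+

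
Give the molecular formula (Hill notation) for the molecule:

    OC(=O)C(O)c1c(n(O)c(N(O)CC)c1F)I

Heavy atoms from the SMILES: 8 C, 1 F, 1 I, 2 N, 5 O.
Implicit hydrogens by atom environment:
  4 × C (aromatic): no H
  4 × O: 1 H each → 4
  1 × C: 3 H
  1 × C: 2 H
  1 × C: 1 H
  1 × C: no H
  1 × F: no H
  1 × I: no H
  1 × N (aromatic): no H
  1 × N: no H
  1 × O: no H
  Total hydrogens = 10.
Molecular formula: C8H10FIN2O5

C8H10FIN2O5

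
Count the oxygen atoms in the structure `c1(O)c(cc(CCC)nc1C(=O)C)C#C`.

2

The symbol for oxygen appears 2 times in the SMILES.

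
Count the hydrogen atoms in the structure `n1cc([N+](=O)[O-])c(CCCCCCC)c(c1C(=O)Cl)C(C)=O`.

19

Hydrogens are implicit in SMILES; fill each atom to its normal valence:
  6 × C: 2 H each → 12
  4 × C (aromatic): no H
  3 × O: no H
  2 × C: 3 H each → 6
  2 × C: no H
  1 × C (aromatic): 1 H
  1 × Cl: no H
  1 × N (aromatic): no H
  1 × N (charge +1): no H
  1 × O (charge -1): no H
  Total hydrogens = 19.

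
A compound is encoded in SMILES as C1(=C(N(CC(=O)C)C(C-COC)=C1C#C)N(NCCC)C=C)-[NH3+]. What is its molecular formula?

C17H27N4O2+

Heavy atoms from the SMILES: 17 C, 4 N, 2 O.
Implicit hydrogens by atom environment:
  6 × C: 2 H each → 12
  4 × C (aromatic): no H
  3 × C: 3 H each → 9
  2 × C: 1 H each → 2
  2 × C: no H
  2 × O: no H
  1 × N (charge +1): 3 H
  1 × N: 1 H
  1 × N (aromatic): no H
  1 × N: no H
  Total hydrogens = 27.
Net charge +1.
Molecular formula: C17H27N4O2+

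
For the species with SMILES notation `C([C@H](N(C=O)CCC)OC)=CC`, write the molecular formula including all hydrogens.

C9H17NO2

Heavy atoms from the SMILES: 9 C, 1 N, 2 O.
Implicit hydrogens by atom environment:
  4 × C: 1 H each → 4
  3 × C: 3 H each → 9
  2 × C: 2 H each → 4
  2 × O: no H
  1 × N: no H
  Total hydrogens = 17.
Molecular formula: C9H17NO2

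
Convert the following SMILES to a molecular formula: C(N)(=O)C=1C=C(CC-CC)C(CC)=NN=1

Heavy atoms from the SMILES: 11 C, 3 N, 1 O.
Implicit hydrogens by atom environment:
  4 × C: 2 H each → 8
  3 × C (aromatic): no H
  2 × C: 3 H each → 6
  2 × N (aromatic): no H
  1 × C (aromatic): 1 H
  1 × C: no H
  1 × N: 2 H
  1 × O: no H
  Total hydrogens = 17.
Molecular formula: C11H17N3O

C11H17N3O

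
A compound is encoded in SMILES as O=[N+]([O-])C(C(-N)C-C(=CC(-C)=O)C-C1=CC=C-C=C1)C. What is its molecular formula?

Heavy atoms from the SMILES: 15 C, 2 N, 3 O.
Implicit hydrogens by atom environment:
  5 × C (aromatic): 1 H each → 5
  3 × C: 1 H each → 3
  2 × C: 3 H each → 6
  2 × C: 2 H each → 4
  2 × C: no H
  2 × O: no H
  1 × C (aromatic): no H
  1 × N: 2 H
  1 × N (charge +1): no H
  1 × O (charge -1): no H
  Total hydrogens = 20.
Molecular formula: C15H20N2O3

C15H20N2O3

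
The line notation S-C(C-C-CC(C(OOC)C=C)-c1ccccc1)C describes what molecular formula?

C16H24O2S

Heavy atoms from the SMILES: 16 C, 2 O, 1 S.
Implicit hydrogens by atom environment:
  5 × C (aromatic): 1 H each → 5
  4 × C: 2 H each → 8
  4 × C: 1 H each → 4
  2 × C: 3 H each → 6
  2 × O: no H
  1 × C (aromatic): no H
  1 × S: 1 H
  Total hydrogens = 24.
Molecular formula: C16H24O2S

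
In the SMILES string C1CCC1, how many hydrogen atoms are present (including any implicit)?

8

Hydrogens are implicit in SMILES; fill each atom to its normal valence:
  4 × C: 2 H each → 8
  Total hydrogens = 8.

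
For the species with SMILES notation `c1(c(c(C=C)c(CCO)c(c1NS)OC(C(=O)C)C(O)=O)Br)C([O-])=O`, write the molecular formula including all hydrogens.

C15H15BrNO7S-

Heavy atoms from the SMILES: 1 Br, 15 C, 1 N, 7 O, 1 S.
Implicit hydrogens by atom environment:
  6 × C (aromatic): no H
  4 × O: no H
  3 × C: 2 H each → 6
  3 × C: no H
  2 × C: 1 H each → 2
  2 × O: 1 H each → 2
  1 × Br: no H
  1 × C: 3 H
  1 × N: 1 H
  1 × O (charge -1): no H
  1 × S: 1 H
  Total hydrogens = 15.
Net charge -1.
Molecular formula: C15H15BrNO7S-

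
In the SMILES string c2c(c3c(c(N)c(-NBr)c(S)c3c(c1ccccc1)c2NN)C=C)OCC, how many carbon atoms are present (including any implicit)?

The symbol for carbon appears 20 times in the SMILES. Lowercase c denotes aromatic carbon and counts toward C.

20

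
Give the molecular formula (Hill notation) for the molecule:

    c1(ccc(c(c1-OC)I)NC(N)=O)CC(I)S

C10H12I2N2O2S

Heavy atoms from the SMILES: 10 C, 2 I, 2 N, 2 O, 1 S.
Implicit hydrogens by atom environment:
  4 × C (aromatic): no H
  2 × C (aromatic): 1 H each → 2
  2 × I: no H
  2 × O: no H
  1 × C: 3 H
  1 × C: 2 H
  1 × C: 1 H
  1 × C: no H
  1 × N: 2 H
  1 × N: 1 H
  1 × S: 1 H
  Total hydrogens = 12.
Molecular formula: C10H12I2N2O2S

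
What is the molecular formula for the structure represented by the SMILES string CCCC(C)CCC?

C8H18

Heavy atoms from the SMILES: 8 C.
Implicit hydrogens by atom environment:
  4 × C: 2 H each → 8
  3 × C: 3 H each → 9
  1 × C: 1 H
  Total hydrogens = 18.
Molecular formula: C8H18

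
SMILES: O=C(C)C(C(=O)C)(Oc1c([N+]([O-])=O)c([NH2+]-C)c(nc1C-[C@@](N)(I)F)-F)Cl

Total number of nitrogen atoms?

The symbol for nitrogen appears 4 times in the SMILES.

4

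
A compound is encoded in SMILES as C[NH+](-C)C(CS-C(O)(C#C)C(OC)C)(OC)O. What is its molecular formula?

Heavy atoms from the SMILES: 11 C, 1 N, 4 O, 1 S.
Implicit hydrogens by atom environment:
  5 × C: 3 H each → 15
  3 × C: no H
  2 × C: 1 H each → 2
  2 × O: 1 H each → 2
  2 × O: no H
  1 × C: 2 H
  1 × N (charge +1): 1 H
  1 × S: no H
  Total hydrogens = 22.
Net charge +1.
Molecular formula: C11H22NO4S+

C11H22NO4S+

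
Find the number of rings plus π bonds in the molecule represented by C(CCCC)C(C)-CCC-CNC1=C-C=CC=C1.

4

Molecular formula from the SMILES: C17H29N.
DoU = (2C + 2 + N − H − X)/2 = (2·17 + 2 + 1 − 29 − 0)/2 = 8/2 = 4.
(Structurally: 1 ring(s) + 3 π bond(s) = 4.)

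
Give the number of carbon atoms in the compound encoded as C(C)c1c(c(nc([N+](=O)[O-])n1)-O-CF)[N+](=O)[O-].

7

The symbol for carbon appears 7 times in the SMILES. Lowercase c denotes aromatic carbon and counts toward C.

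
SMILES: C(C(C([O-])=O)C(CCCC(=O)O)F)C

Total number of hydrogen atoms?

Hydrogens are implicit in SMILES; fill each atom to its normal valence:
  4 × C: 2 H each → 8
  2 × C: 1 H each → 2
  2 × C: no H
  2 × O: no H
  1 × C: 3 H
  1 × F: no H
  1 × O: 1 H
  1 × O (charge -1): no H
  Total hydrogens = 14.

14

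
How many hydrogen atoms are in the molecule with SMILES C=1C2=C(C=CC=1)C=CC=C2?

Hydrogens are implicit in SMILES; fill each atom to its normal valence:
  8 × C (aromatic): 1 H each → 8
  2 × C (aromatic): no H
  Total hydrogens = 8.

8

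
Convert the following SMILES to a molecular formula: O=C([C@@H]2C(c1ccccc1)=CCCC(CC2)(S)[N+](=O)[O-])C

Heavy atoms from the SMILES: 16 C, 1 N, 3 O, 1 S.
Implicit hydrogens by atom environment:
  5 × C (aromatic): 1 H each → 5
  4 × C: 2 H each → 8
  3 × C: no H
  2 × C: 1 H each → 2
  2 × O: no H
  1 × C: 3 H
  1 × C (aromatic): no H
  1 × N (charge +1): no H
  1 × O (charge -1): no H
  1 × S: 1 H
  Total hydrogens = 19.
Molecular formula: C16H19NO3S

C16H19NO3S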